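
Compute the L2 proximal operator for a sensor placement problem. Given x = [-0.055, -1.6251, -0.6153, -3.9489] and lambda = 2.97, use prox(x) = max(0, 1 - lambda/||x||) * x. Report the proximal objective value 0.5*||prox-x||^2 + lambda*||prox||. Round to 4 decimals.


Step 1: Compute ||x||.
||x|| = 4.3147
Step 2: Compute scaling factor.
scale = max(0, 1 - 2.97/4.3147) = 0.3117
Step 3: prox(x) = [-0.0171, -0.5065, -0.1918, -1.2307]
||prox(x)|| = 1.3447
Step 4: Proximal objective.
0.5*||prox-x||^2 = 4.4105
lambda*||prox|| = 3.9938
Total = 8.4041


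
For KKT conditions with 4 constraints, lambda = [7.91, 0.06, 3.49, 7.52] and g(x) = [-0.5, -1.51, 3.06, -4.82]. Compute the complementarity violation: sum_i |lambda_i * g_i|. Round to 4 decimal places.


KKT complementary slackness check:
lambda_1 * g_1 = 7.91 * -0.5 = -3.955
lambda_2 * g_2 = 0.06 * -1.51 = -0.0906
lambda_3 * g_3 = 3.49 * 3.06 = 10.6794
lambda_4 * g_4 = 7.52 * -4.82 = -36.2464
Total violation = 3.955 + 0.0906 + 10.6794 + 36.2464 = 50.9714


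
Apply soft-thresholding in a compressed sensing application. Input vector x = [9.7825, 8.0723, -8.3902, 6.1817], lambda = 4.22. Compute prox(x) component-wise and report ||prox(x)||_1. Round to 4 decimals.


Soft-thresholding with lambda = 4.22:
prox(9.7825) = sign(9.7825)*max(|9.7825| - 4.22, 0) = 5.5625
prox(8.0723) = sign(8.0723)*max(|8.0723| - 4.22, 0) = 3.8523
prox(-8.3902) = sign(-8.3902)*max(|-8.3902| - 4.22, 0) = -4.1702
prox(6.1817) = sign(6.1817)*max(|6.1817| - 4.22, 0) = 1.9617
prox(x) = [5.5625, 3.8523, -4.1702, 1.9617]
||prox(x)||_1 = 5.5625 + 3.8523 + 4.1702 + 1.9617 = 15.5467


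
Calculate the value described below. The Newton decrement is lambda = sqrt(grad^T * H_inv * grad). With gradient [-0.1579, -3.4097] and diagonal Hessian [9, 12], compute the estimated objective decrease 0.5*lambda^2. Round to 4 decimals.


Step 1: H is diagonal, so H^(-1) * g = [-0.0175, -0.2841].
Step 2: g^T H^(-1) g = sum_i g_i^2 / H_ii
  = (-0.1579)^2/9 + (-3.4097)^2/12
  = 0.0028 + 0.9688 = 0.9716
Step 3: Objective decrease = 0.5 * g^T H^(-1) g = 0.4858


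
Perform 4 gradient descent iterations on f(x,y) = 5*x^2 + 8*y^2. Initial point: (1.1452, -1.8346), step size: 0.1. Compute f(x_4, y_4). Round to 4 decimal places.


Gradient descent on f(x,y) = 5*x^2 + 8*y^2.
Starting point: (1.1452, -1.8346), alpha = 0.1
Step 1: grad_x = 2*5*1.1452 = 11.452, grad_y = 2*8*-1.8346 = -29.3536
  x_1 = 1.1452 - 0.1*11.452 = 0.0
  y_1 = -1.8346 - 0.1*-29.3536 = 1.1008
Step 2: grad_x = 2*5*0.0 = 0.0, grad_y = 2*8*1.1008 = 17.6122
  x_2 = 0.0 - 0.1*0.0 = 0.0
  y_2 = 1.1008 - 0.1*17.6122 = -0.6605
Step 3: grad_x = 2*5*0.0 = 0.0, grad_y = 2*8*-0.6605 = -10.5673
  x_3 = 0.0 - 0.1*0.0 = 0.0
  y_3 = -0.6605 - 0.1*-10.5673 = 0.3963
Step 4: grad_x = 2*5*0.0 = 0.0, grad_y = 2*8*0.3963 = 6.3404
  x_4 = 0.0 - 0.1*0.0 = 0.0
  y_4 = 0.3963 - 0.1*6.3404 = -0.2378
f(0.0, -0.2378) = 5*0.0^2 + 8*(-0.2378)^2 = 0.4523


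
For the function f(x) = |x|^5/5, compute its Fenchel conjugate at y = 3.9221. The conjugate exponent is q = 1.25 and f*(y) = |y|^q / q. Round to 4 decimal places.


The conjugate exponent q satisfies 1/p + 1/q = 1.
p = 5, so q = 5/(5 - 1) = 1.25
|y|^q = 3.9221^1.25 = 5.5195
f*(3.9221) = 5.5195 / 1.25 = 4.4156


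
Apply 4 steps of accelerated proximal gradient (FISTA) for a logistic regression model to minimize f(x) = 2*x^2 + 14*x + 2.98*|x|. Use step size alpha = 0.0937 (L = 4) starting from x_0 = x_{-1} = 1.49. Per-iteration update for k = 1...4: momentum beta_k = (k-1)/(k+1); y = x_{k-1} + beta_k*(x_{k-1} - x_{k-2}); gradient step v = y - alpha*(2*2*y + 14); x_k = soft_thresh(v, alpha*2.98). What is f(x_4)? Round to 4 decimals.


FISTA on f(x) = 2*x^2 + 14*x + 2.98*|x|
L = 4, alpha = 0.0937
Iteration 1: beta = 0.0, y = 1.49 + 0.0*(1.49 - 1.49) = 1.49
  grad(y) = 19.96, v = y - alpha*grad = -0.3803
  prox(v) = soft_thresh(-0.3803, 0.2792) = -0.101
Iteration 2: beta = 0.3333, y = -0.101 + 0.3333*(-0.101 - 1.49) = -0.6314
  grad(y) = 11.4745, v = y - alpha*grad = -1.7065
  prox(v) = soft_thresh(-1.7065, 0.2792) = -1.4273
Iteration 3: beta = 0.5, y = -1.4273 + 0.5*(-1.4273 + 0.101) = -2.0904
  grad(y) = 5.6382, v = y - alpha*grad = -2.6187
  prox(v) = soft_thresh(-2.6187, 0.2792) = -2.3395
Iteration 4: beta = 0.6, y = -2.3395 + 0.6*(-2.3395 + 1.4273) = -2.8868
  grad(y) = 2.4526, v = y - alpha*grad = -3.1167
  prox(v) = soft_thresh(-3.1167, 0.2792) = -2.8374
f(x_4) = 2*(-2.8374)^2 + 14*(-2.8374) + 2.98*|-2.8374| = -15.1665


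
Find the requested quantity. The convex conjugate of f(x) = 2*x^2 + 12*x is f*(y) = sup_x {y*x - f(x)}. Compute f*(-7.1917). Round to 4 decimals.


f*(y) = sup_x {y*x - a*x^2 - b*x} = sup_x {(y-b)*x - a*x^2}
FOC: (y - b) - 2a*x = 0 => x* = (y - b)/(2a)
x* = (-7.1917 - 12)/(2*2) = -4.7979
f*(-7.1917) = (y-b)^2/(4a) = (-7.1917 - 12)^2/(4*2)
= 368.3213/8 = 46.0402


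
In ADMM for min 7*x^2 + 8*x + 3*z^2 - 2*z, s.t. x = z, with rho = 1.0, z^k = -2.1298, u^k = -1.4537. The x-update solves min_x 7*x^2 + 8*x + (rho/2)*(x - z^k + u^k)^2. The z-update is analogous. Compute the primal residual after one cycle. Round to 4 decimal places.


ADMM iteration with rho = 1.0, z^k = -2.1298, u^k = -1.4537
Step 1: x-update.
Minimize 7*x^2 + 8*x + (1.0/2)*(x + 2.1298 - 1.4537)^2
FOC: (2*7 + 1.0)*x = -8 + 1.0*(-2.1298 + 1.4537)
x^{k+1} = -0.5784
Step 2: z-update.
Minimize 3*z^2 - 2*z + (1.0/2)*(-0.5784 - z - 1.4537)^2
FOC: (2*3 + 1.0)*z = 2 + 1.0*(-0.5784 - 1.4537)
z^{k+1} = -0.0046
Step 3: u-update.
u^{k+1} = -1.4537 - 0.5784 + 0.0046 = -2.0275
Step 4: Primal residual = |-0.5784 + 0.0046| = 0.5738


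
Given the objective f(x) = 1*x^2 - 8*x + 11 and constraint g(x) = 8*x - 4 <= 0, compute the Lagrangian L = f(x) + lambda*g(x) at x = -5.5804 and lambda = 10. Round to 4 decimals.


Step 1: Evaluate f(x).
f(-5.5804) = 1*(-5.5804)^2 - 8*(-5.5804) + 11 = 86.7841
Step 2: Evaluate g(x).
g(-5.5804) = 8*-5.5804 - 4 = -48.6432
Step 3: Compute Lagrangian.
L = 86.7841 + 10*-48.6432 = -399.6479


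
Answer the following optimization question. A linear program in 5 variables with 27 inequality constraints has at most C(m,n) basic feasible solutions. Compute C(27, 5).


Each vertex corresponds to some choice of n active constraints out of m, so the number of vertices is at most C(m, n) = m! / (n!(m-n)!).
m = 27, n = 5
Numerator: 27 * 26 * 25 * 24 * 23
Denominator: 5! = 120
C(27, 5) = 80730


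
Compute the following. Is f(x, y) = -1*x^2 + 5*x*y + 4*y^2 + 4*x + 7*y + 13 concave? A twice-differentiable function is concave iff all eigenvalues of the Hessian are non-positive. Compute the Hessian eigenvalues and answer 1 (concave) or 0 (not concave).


The Hessian of f(x,y) = -1*x^2 + 5*x*y + 4*y^2 + 4*x + 7*y + 13 is:
H = [[-2, 5], [5, 8]]
Trace = -2 + 8 = 6
Determinant = -2*8 - (5)^2 = -41
Discriminant = (6)^2 - 4*-41 = 200.0
Eigenvalues: lambda_1 = -4.0711, lambda_2 = 10.0711
The function is not concave.

0


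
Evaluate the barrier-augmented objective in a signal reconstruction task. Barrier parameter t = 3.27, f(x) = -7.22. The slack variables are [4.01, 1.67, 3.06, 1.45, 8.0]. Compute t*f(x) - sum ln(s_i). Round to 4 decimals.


Step 1: Compute log-barrier.
ln values: [1.3888, 0.5128, 1.1184, 0.3716, 2.0794]
phi = -(1.3888 + 0.5128 + 1.1184 + 0.3716 + 2.0794) = -5.471
Step 2: Compute augmented objective.
t*f(x) = 3.27*-7.22 = -23.6094
Total = -23.6094 - 5.471 = -29.0804


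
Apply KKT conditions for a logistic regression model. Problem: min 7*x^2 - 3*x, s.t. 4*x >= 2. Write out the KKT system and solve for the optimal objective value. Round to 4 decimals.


Step 1: Try lambda = 0 (constraint inactive).
x_unc = 3/(2*7) = 0.2143
Check: 4*0.2143 = 0.8572 < 2 -- violated!
Step 2: Constraint must be active: 4*x = 2
x* = 2/4 = 0.5
lambda = (2*7*0.5 - 3)/4 = 1.0
Step 3: Compute optimal value.
f(x*) = 7*0.5^2 - 3*0.5 = 0.25


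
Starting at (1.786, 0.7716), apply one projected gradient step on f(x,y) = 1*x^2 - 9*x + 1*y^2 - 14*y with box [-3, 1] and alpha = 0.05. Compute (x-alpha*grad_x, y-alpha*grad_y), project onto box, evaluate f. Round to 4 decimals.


Step 1: Compute gradient at (1.786, 0.7716).
grad_x = 2*1*1.786 - 9 = -5.428
grad_y = 2*1*0.7716 - 14 = -12.4568
Step 2: Gradient step.
x_raw = 1.786 - 0.05*-5.428 = 2.0574
y_raw = 0.7716 - 0.05*-12.4568 = 1.3944
Step 3: Project onto [-3, 1].
x_proj = clip(2.0574) = 1.0
y_proj = clip(1.3944) = 1.0
Step 4: Evaluate f.
f(1.0, 1.0) = -21.0


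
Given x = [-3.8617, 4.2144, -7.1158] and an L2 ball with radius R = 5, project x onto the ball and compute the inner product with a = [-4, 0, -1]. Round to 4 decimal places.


Step 1: Compute ||x|| (intermediates to 6 decimals).
||x|| = sqrt((-3.8617)^2 + 4.2144^2 + (-7.1158)^2) = 9.127349
Step 2: Project.
Since ||x|| > R, scale = R/||x|| = 5/9.127349 = 0.547804, proj(x) = scale * x
proj(x) = [-2.115455, 2.308665, -3.898064]
Step 3: Dot product.
a^T * proj(x) = -4*(-2.115455) + 0*2.308665 - 1*(-3.898064) = 12.3599


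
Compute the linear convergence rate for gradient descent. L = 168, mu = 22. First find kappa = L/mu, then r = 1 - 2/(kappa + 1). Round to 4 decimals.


Step 1: Compute the condition number.
kappa = L/mu = 168/22 = 7.6364
Step 2: Compute the convergence rate.
r = 1 - 2/(kappa + 1) = 1 - 2*mu/(L + mu) = (L - mu)/(L + mu) = 146/190 = 0.7684


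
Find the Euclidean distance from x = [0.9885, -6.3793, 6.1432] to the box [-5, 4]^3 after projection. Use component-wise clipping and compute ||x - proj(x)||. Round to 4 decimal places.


Project each component onto [-5, 4].
clip(0.9885) = 0.9885, clip(-6.3793) = -5.0, clip(6.1432) = 4.0
Projection = [0.9885, -5.0, 4.0]
Squared diffs: [0.0, 1.9025, 4.5933]
Distance = sqrt(6.4958) = 2.5487


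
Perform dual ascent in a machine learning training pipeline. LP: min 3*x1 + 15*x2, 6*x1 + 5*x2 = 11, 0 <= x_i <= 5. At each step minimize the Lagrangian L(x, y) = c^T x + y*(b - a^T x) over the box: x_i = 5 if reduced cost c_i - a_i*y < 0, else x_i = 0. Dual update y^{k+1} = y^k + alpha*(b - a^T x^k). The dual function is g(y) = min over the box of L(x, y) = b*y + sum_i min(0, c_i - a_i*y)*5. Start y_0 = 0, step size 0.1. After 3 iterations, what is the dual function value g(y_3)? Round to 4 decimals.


Dual ascent for LP: min 3*x1 + 15*x2, 6*x1 + 5*x2 = 11, 0 <= x_i <= 5
Step 1: y^k = 0.0, reduced costs: (3.0, 15.0)
  x^k = (0.0, 0.0), subgradient = b - a^T x = 11.0
  y^{k+1} = 0.0 + 0.1*11.0 = 1.1
Step 2: y^k = 1.1, reduced costs: (-3.6, 9.5)
  x^k = (5.0, 0.0), subgradient = b - a^T x = -19.0
  y^{k+1} = 1.1 + 0.1*-19.0 = -0.8
Step 3: y^k = -0.8, reduced costs: (7.8, 19.0)
  x^k = (0.0, 0.0), subgradient = b - a^T x = 11.0
  y^{k+1} = -0.8 + 0.1*11.0 = 0.3
Dual objective at y_3 = 0.3: reduced costs (1.2, 13.5), box minimizer x = (0.0, 0.0)
g(y_3) = b*y + (c1 - a1*y)*x1 + (c2 - a2*y)*x2 = 11*0.3 + 1.2*0.0 + 13.5*0.0 = 3.3 + 0.0 + 0.0 = 3.3


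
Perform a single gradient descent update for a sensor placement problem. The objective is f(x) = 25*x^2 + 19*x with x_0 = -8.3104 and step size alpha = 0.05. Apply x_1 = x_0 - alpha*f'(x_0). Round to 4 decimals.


We compute the gradient at x_0 and apply the update.
f'(x) = 50*x + 19
f'(-8.3104) = 50*-8.3104 + 19 = -396.52
x_1 = -8.3104 - 0.05*-396.52 = 11.5156


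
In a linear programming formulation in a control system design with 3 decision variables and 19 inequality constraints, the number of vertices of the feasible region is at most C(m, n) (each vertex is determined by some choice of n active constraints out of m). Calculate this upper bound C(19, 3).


Each vertex corresponds to some choice of n active constraints out of m, so the number of vertices is at most C(m, n) = m! / (n!(m-n)!).
m = 19, n = 3
Numerator: 19 * 18 * 17
Denominator: 3! = 6
C(19, 3) = 969


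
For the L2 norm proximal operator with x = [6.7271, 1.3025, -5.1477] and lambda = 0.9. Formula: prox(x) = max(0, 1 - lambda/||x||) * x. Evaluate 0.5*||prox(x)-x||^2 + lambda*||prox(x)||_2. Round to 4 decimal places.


Step 1: Compute ||x||.
||x|| = 8.5703
Step 2: Compute scaling factor.
scale = max(0, 1 - 0.9/8.5703) = 0.895
Step 3: prox(x) = [6.0207, 1.1657, -4.6071]
||prox(x)|| = 7.6703
Step 4: Proximal objective.
0.5*||prox-x||^2 = 0.405
lambda*||prox|| = 6.9033
Total = 7.3082


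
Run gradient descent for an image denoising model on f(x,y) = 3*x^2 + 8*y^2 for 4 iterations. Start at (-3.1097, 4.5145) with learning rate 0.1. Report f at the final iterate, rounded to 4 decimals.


Gradient descent on f(x,y) = 3*x^2 + 8*y^2.
Starting point: (-3.1097, 4.5145), alpha = 0.1
Step 1: grad_x = 2*3*-3.1097 = -18.6582, grad_y = 2*8*4.5145 = 72.232
  x_1 = -3.1097 - 0.1*-18.6582 = -1.2439
  y_1 = 4.5145 - 0.1*72.232 = -2.7087
Step 2: grad_x = 2*3*-1.2439 = -7.4633, grad_y = 2*8*-2.7087 = -43.3392
  x_2 = -1.2439 - 0.1*-7.4633 = -0.4976
  y_2 = -2.7087 - 0.1*-43.3392 = 1.6252
Step 3: grad_x = 2*3*-0.4976 = -2.9853, grad_y = 2*8*1.6252 = 26.0035
  x_3 = -0.4976 - 0.1*-2.9853 = -0.199
  y_3 = 1.6252 - 0.1*26.0035 = -0.9751
Step 4: grad_x = 2*3*-0.199 = -1.1941, grad_y = 2*8*-0.9751 = -15.6021
  x_4 = -0.199 - 0.1*-1.1941 = -0.0796
  y_4 = -0.9751 - 0.1*-15.6021 = 0.5851
f(-0.0796, 0.5851) = 3*(-0.0796)^2 + 8*0.5851^2 = 2.7576


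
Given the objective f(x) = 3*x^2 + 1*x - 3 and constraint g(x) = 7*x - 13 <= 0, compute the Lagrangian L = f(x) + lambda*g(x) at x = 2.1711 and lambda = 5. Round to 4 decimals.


Step 1: Evaluate f(x).
f(2.1711) = 3*2.1711^2 + 1*2.1711 - 3 = 13.3121
Step 2: Evaluate g(x).
g(2.1711) = 7*2.1711 - 13 = 2.1977
Step 3: Compute Lagrangian.
L = 13.3121 + 5*2.1977 = 24.3006


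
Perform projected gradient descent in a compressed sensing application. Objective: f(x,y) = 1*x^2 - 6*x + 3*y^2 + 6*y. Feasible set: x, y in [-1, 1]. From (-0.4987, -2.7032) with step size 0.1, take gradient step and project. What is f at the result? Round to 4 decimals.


Step 1: Compute gradient at (-0.4987, -2.7032).
grad_x = 2*1*-0.4987 - 6 = -6.9974
grad_y = 2*3*-2.7032 + 6 = -10.2192
Step 2: Gradient step.
x_raw = -0.4987 - 0.1*-6.9974 = 0.201
y_raw = -2.7032 - 0.1*-10.2192 = -1.6813
Step 3: Project onto [-1, 1].
x_proj = clip(0.201) = 0.201
y_proj = clip(-1.6813) = -1.0
Step 4: Evaluate f.
f(0.201, -1.0) = -4.1658


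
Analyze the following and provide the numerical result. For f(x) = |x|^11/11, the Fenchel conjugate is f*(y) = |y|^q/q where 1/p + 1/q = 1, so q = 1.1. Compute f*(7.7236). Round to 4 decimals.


The conjugate exponent q satisfies 1/p + 1/q = 1.
p = 11, so q = 11/(11 - 1) = 1.1
|y|^q = 7.7236^1.1 = 9.4755
f*(7.7236) = 9.4755 / 1.1 = 8.6141


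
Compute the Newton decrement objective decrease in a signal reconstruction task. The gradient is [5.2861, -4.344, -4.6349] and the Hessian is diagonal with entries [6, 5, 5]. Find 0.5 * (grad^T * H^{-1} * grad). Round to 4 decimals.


Step 1: H is diagonal, so H^(-1) * g = [0.881, -0.8688, -0.927].
Step 2: g^T H^(-1) g = sum_i g_i^2 / H_ii
  = (5.2861)^2/6 + (-4.344)^2/5 + (-4.6349)^2/5
  = 4.6571 + 3.7741 + 4.2965 = 12.7277
Step 3: Objective decrease = 0.5 * g^T H^(-1) g = 6.3638


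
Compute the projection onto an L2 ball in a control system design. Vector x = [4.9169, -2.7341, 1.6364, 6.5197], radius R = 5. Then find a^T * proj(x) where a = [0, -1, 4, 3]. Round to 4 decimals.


Step 1: Compute ||x|| (intermediates to 6 decimals).
||x|| = sqrt(4.9169^2 + (-2.7341)^2 + 1.6364^2 + 6.5197^2) = 8.765586
Step 2: Project.
Since ||x|| > R, scale = R/||x|| = 5/8.765586 = 0.570413, proj(x) = scale * x
proj(x) = [2.804664, -1.559566, 0.933424, 3.718922]
Step 3: Dot product.
a^T * proj(x) = 0*2.804664 - 1*(-1.559566) + 4*0.933424 + 3*3.718922 = 16.45


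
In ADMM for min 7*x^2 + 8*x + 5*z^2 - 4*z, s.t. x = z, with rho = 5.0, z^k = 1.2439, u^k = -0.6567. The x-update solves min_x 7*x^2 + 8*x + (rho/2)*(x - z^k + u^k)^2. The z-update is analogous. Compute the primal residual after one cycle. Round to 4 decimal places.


ADMM iteration with rho = 5.0, z^k = 1.2439, u^k = -0.6567
Step 1: x-update.
Minimize 7*x^2 + 8*x + (5.0/2)*(x - 1.2439 - 0.6567)^2
FOC: (2*7 + 5.0)*x = -8 + 5.0*(1.2439 + 0.6567)
x^{k+1} = 0.0791
Step 2: z-update.
Minimize 5*z^2 - 4*z + (5.0/2)*(0.0791 - z - 0.6567)^2
FOC: (2*5 + 5.0)*z = 4 + 5.0*(0.0791 - 0.6567)
z^{k+1} = 0.0741
Step 3: u-update.
u^{k+1} = -0.6567 + 0.0791 - 0.0741 = -0.6517
Step 4: Primal residual = |0.0791 - 0.0741| = 0.005


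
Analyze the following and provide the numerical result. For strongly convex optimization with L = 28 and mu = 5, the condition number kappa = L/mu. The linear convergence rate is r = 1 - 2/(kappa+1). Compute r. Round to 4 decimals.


Step 1: Compute the condition number.
kappa = L/mu = 28/5 = 5.6
Step 2: Compute the convergence rate.
r = 1 - 2/(kappa + 1) = 1 - 2*mu/(L + mu) = (L - mu)/(L + mu) = 23/33 = 0.697


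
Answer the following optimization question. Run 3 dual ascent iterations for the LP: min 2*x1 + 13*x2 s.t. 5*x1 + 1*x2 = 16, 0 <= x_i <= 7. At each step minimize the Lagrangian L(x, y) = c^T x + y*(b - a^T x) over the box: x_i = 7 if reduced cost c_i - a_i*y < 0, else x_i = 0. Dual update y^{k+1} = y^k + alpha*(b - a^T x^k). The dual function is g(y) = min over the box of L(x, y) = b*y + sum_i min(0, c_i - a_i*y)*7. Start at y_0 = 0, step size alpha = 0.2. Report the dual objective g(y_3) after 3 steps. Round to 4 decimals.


Dual ascent for LP: min 2*x1 + 13*x2, 5*x1 + 1*x2 = 16, 0 <= x_i <= 7
Step 1: y^k = 0.0, reduced costs: (2.0, 13.0)
  x^k = (0.0, 0.0), subgradient = b - a^T x = 16.0
  y^{k+1} = 0.0 + 0.2*16.0 = 3.2
Step 2: y^k = 3.2, reduced costs: (-14.0, 9.8)
  x^k = (7.0, 0.0), subgradient = b - a^T x = -19.0
  y^{k+1} = 3.2 + 0.2*-19.0 = -0.6
Step 3: y^k = -0.6, reduced costs: (5.0, 13.6)
  x^k = (0.0, 0.0), subgradient = b - a^T x = 16.0
  y^{k+1} = -0.6 + 0.2*16.0 = 2.6
Dual objective at y_3 = 2.6: reduced costs (-11.0, 10.4), box minimizer x = (7.0, 0.0)
g(y_3) = b*y + (c1 - a1*y)*x1 + (c2 - a2*y)*x2 = 16*2.6 + (-11.0)*7.0 + 10.4*0.0 = 41.6 - 77.0 + 0.0 = -35.4


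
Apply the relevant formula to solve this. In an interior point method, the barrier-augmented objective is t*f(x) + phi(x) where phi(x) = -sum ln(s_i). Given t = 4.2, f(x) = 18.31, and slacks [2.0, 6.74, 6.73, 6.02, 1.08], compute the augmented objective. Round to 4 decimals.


Step 1: Compute log-barrier.
ln values: [0.6931, 1.9081, 1.9066, 1.7951, 0.077]
phi = -(0.6931 + 1.9081 + 1.9066 + 1.7951 + 0.077) = -6.3798
Step 2: Compute augmented objective.
t*f(x) = 4.2*18.31 = 76.902
Total = 76.902 - 6.3798 = 70.5222


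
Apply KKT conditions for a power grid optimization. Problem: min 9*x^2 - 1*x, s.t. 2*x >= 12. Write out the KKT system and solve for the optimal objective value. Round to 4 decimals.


Step 1: Try lambda = 0 (constraint inactive).
x_unc = 1/(2*9) = 0.0556
Check: 2*0.0556 = 0.1112 < 12 -- violated!
Step 2: Constraint must be active: 2*x = 12
x* = 12/2 = 6.0
lambda = (2*9*6.0 - 1)/2 = 53.5
Step 3: Compute optimal value.
f(x*) = 9*6.0^2 - 1*6.0 = 318.0


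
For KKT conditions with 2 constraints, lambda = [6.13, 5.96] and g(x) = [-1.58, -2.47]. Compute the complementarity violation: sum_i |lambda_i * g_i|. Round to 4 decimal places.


KKT complementary slackness check:
lambda_1 * g_1 = 6.13 * -1.58 = -9.6854
lambda_2 * g_2 = 5.96 * -2.47 = -14.7212
Total violation = 9.6854 + 14.7212 = 24.4066


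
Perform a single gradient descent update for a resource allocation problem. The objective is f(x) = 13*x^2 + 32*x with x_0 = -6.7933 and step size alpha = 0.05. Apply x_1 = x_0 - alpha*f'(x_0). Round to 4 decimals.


We compute the gradient at x_0 and apply the update.
f'(x) = 26*x + 32
f'(-6.7933) = 26*-6.7933 + 32 = -144.6258
x_1 = -6.7933 - 0.05*-144.6258 = 0.438


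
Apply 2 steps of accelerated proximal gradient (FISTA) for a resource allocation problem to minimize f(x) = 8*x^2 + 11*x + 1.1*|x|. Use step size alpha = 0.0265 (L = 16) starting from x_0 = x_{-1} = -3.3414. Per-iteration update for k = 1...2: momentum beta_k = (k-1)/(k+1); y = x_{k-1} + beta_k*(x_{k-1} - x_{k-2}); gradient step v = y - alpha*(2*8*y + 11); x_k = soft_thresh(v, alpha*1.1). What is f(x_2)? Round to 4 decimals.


FISTA on f(x) = 8*x^2 + 11*x + 1.1*|x|
L = 16, alpha = 0.0265
Iteration 1: beta = 0.0, y = -3.3414 + 0.0*(-3.3414 + 3.3414) = -3.3414
  grad(y) = -42.4624, v = y - alpha*grad = -2.2161
  prox(v) = soft_thresh(-2.2161, 0.0292) = -2.187
Iteration 2: beta = 0.3333, y = -2.187 + 0.3333*(-2.187 + 3.3414) = -1.8022
  grad(y) = -17.8351, v = y - alpha*grad = -1.3296
  prox(v) = soft_thresh(-1.3296, 0.0292) = -1.3004
f(x_2) = 8*(-1.3004)^2 + 11*(-1.3004) + 1.1*|-1.3004| = 0.6545


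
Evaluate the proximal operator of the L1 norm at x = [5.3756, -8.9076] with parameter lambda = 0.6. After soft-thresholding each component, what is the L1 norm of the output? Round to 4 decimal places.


Soft-thresholding with lambda = 0.6:
prox(5.3756) = sign(5.3756)*max(|5.3756| - 0.6, 0) = 4.7756
prox(-8.9076) = sign(-8.9076)*max(|-8.9076| - 0.6, 0) = -8.3076
prox(x) = [4.7756, -8.3076]
||prox(x)||_1 = 4.7756 + 8.3076 = 13.0832


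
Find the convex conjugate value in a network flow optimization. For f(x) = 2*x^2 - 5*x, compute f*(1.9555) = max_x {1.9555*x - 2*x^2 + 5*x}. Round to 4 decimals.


f*(y) = sup_x {y*x - a*x^2 - b*x} = sup_x {(y-b)*x - a*x^2}
FOC: (y - b) - 2a*x = 0 => x* = (y - b)/(2a)
x* = (1.9555 + 5)/(2*2) = 1.7389
f*(1.9555) = (y-b)^2/(4a) = (1.9555 + 5)^2/(4*2)
= 48.379/8 = 6.0474


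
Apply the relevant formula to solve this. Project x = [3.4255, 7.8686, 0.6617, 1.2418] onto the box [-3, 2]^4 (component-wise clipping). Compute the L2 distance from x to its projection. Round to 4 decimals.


Project each component onto [-3, 2].
clip(3.4255) = 2.0, clip(7.8686) = 2.0, clip(0.6617) = 0.6617, clip(1.2418) = 1.2418
Projection = [2.0, 2.0, 0.6617, 1.2418]
Squared diffs: [2.0321, 34.4405, 0.0, 0.0]
Distance = sqrt(36.4726) = 6.0392


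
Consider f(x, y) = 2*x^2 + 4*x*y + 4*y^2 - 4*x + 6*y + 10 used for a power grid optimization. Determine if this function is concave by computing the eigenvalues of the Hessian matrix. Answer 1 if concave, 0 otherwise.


The Hessian of f(x,y) = 2*x^2 + 4*x*y + 4*y^2 - 4*x + 6*y + 10 is:
H = [[4, 4], [4, 8]]
Trace = 4 + 8 = 12
Determinant = 4*8 - (4)^2 = 16
Discriminant = (12)^2 - 4*16 = 80.0
Eigenvalues: lambda_1 = 1.5279, lambda_2 = 10.4721
The function is not concave.

0


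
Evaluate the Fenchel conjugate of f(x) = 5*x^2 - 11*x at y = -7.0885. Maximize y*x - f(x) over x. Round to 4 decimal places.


f*(y) = sup_x {y*x - a*x^2 - b*x} = sup_x {(y-b)*x - a*x^2}
FOC: (y - b) - 2a*x = 0 => x* = (y - b)/(2a)
x* = (-7.0885 + 11)/(2*5) = 0.3912
f*(-7.0885) = (y-b)^2/(4a) = (-7.0885 + 11)^2/(4*5)
= 15.2998/20 = 0.765


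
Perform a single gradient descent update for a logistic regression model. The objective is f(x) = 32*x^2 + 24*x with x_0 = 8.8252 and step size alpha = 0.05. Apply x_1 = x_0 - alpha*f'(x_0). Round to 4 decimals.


We compute the gradient at x_0 and apply the update.
f'(x) = 64*x + 24
f'(8.8252) = 64*8.8252 + 24 = 588.8128
x_1 = 8.8252 - 0.05*588.8128 = -20.6154


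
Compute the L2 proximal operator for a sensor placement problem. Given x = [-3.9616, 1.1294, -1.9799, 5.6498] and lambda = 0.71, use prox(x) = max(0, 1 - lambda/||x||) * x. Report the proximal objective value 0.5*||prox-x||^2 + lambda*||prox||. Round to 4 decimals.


Step 1: Compute ||x||.
||x|| = 7.2671
Step 2: Compute scaling factor.
scale = max(0, 1 - 0.71/7.2671) = 0.9023
Step 3: prox(x) = [-3.5745, 1.0191, -1.7865, 5.0978]
||prox(x)|| = 6.5571
Step 4: Proximal objective.
0.5*||prox-x||^2 = 0.2521
lambda*||prox|| = 4.6555
Total = 4.9076


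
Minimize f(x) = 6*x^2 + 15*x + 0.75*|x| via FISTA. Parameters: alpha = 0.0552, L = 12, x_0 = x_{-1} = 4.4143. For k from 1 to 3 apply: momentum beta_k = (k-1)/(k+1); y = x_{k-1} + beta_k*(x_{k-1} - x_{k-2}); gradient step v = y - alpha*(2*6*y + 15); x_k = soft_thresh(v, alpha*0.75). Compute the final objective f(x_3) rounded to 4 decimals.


FISTA on f(x) = 6*x^2 + 15*x + 0.75*|x|
L = 12, alpha = 0.0552
Iteration 1: beta = 0.0, y = 4.4143 + 0.0*(4.4143 - 4.4143) = 4.4143
  grad(y) = 67.9716, v = y - alpha*grad = 0.6623
  prox(v) = soft_thresh(0.6623, 0.0414) = 0.6209
Iteration 2: beta = 0.3333, y = 0.6209 + 0.3333*(0.6209 - 4.4143) = -0.6436
  grad(y) = 7.2767, v = y - alpha*grad = -1.0453
  prox(v) = soft_thresh(-1.0453, 0.0414) = -1.0039
Iteration 3: beta = 0.5, y = -1.0039 + 0.5*(-1.0039 - 0.6209) = -1.8163
  grad(y) = -6.7951, v = y - alpha*grad = -1.4412
  prox(v) = soft_thresh(-1.4412, 0.0414) = -1.3998
f(x_3) = 6*(-1.3998)^2 + 15*(-1.3998) + 0.75*|-1.3998| = -8.1906


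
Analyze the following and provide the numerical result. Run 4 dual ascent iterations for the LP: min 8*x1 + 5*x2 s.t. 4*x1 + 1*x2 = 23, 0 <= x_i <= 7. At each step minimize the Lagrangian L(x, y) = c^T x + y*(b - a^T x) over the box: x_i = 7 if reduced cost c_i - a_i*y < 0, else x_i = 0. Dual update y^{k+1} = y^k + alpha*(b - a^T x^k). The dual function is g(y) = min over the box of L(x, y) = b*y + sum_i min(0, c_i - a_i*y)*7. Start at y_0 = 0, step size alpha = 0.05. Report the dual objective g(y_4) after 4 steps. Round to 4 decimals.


Dual ascent for LP: min 8*x1 + 5*x2, 4*x1 + 1*x2 = 23, 0 <= x_i <= 7
Step 1: y^k = 0.0, reduced costs: (8.0, 5.0)
  x^k = (0.0, 0.0), subgradient = b - a^T x = 23.0
  y^{k+1} = 0.0 + 0.05*23.0 = 1.15
Step 2: y^k = 1.15, reduced costs: (3.4, 3.85)
  x^k = (0.0, 0.0), subgradient = b - a^T x = 23.0
  y^{k+1} = 1.15 + 0.05*23.0 = 2.3
Step 3: y^k = 2.3, reduced costs: (-1.2, 2.7)
  x^k = (7.0, 0.0), subgradient = b - a^T x = -5.0
  y^{k+1} = 2.3 + 0.05*-5.0 = 2.05
Step 4: y^k = 2.05, reduced costs: (-0.2, 2.95)
  x^k = (7.0, 0.0), subgradient = b - a^T x = -5.0
  y^{k+1} = 2.05 + 0.05*-5.0 = 1.8
Dual objective at y_4 = 1.8: reduced costs (0.8, 3.2), box minimizer x = (0.0, 0.0)
g(y_4) = b*y + (c1 - a1*y)*x1 + (c2 - a2*y)*x2 = 23*1.8 + 0.8*0.0 + 3.2*0.0 = 41.4 + 0.0 + 0.0 = 41.4


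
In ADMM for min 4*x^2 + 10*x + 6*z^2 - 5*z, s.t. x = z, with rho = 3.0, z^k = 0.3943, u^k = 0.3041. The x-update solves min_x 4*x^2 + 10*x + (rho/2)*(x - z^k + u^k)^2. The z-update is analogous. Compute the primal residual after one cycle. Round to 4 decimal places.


ADMM iteration with rho = 3.0, z^k = 0.3943, u^k = 0.3041
Step 1: x-update.
Minimize 4*x^2 + 10*x + (3.0/2)*(x - 0.3943 + 0.3041)^2
FOC: (2*4 + 3.0)*x = -10 + 3.0*(0.3943 - 0.3041)
x^{k+1} = -0.8845
Step 2: z-update.
Minimize 6*z^2 - 5*z + (3.0/2)*(-0.8845 - z + 0.3041)^2
FOC: (2*6 + 3.0)*z = 5 + 3.0*(-0.8845 + 0.3041)
z^{k+1} = 0.2173
Step 3: u-update.
u^{k+1} = 0.3041 - 0.8845 - 0.2173 = -0.7976
Step 4: Primal residual = |-0.8845 - 0.2173| = 1.1017


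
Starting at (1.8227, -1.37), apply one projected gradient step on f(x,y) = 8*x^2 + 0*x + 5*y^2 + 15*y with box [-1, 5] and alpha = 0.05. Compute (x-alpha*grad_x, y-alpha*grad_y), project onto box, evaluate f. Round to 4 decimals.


Step 1: Compute gradient at (1.8227, -1.37).
grad_x = 2*8*1.8227 + 0 = 29.1632
grad_y = 2*5*-1.37 + 15 = 1.3
Step 2: Gradient step.
x_raw = 1.8227 - 0.05*29.1632 = 0.3645
y_raw = -1.37 - 0.05*1.3 = -1.435
Step 3: Project onto [-1, 5].
x_proj = clip(0.3645) = 0.3645
y_proj = clip(-1.435) = -1.0
Step 4: Evaluate f.
f(0.3645, -1.0) = -8.9369


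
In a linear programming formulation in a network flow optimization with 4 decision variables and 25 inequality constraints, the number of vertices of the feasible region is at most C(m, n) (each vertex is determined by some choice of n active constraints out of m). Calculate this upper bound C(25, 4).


Each vertex corresponds to some choice of n active constraints out of m, so the number of vertices is at most C(m, n) = m! / (n!(m-n)!).
m = 25, n = 4
Numerator: 25 * 24 * 23 * 22
Denominator: 4! = 24
C(25, 4) = 12650


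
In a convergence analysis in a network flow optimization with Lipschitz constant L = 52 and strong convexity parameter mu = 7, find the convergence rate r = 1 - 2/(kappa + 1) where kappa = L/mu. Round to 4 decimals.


Step 1: Compute the condition number.
kappa = L/mu = 52/7 = 7.4286
Step 2: Compute the convergence rate.
r = 1 - 2/(kappa + 1) = 1 - 2*mu/(L + mu) = (L - mu)/(L + mu) = 45/59 = 0.7627


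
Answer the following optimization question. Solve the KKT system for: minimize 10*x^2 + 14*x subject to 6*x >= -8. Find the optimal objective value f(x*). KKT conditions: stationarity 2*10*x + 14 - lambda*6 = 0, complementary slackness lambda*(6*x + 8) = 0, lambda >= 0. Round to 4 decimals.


Step 1: Try lambda = 0 (constraint inactive).
Stationarity: 2*10*x + 14 = 0
x* = -14/(2*10) = -0.7
Check constraint: 6*-0.7 = -4.2 >= -8 -- satisfied.
Step 2: Compute optimal value.
f(x*) = 10*(-0.7)^2 + 14*(-0.7) = -4.9


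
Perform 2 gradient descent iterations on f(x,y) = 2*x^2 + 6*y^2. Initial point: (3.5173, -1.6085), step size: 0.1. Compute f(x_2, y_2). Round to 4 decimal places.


Gradient descent on f(x,y) = 2*x^2 + 6*y^2.
Starting point: (3.5173, -1.6085), alpha = 0.1
Step 1: grad_x = 2*2*3.5173 = 14.0692, grad_y = 2*6*-1.6085 = -19.302
  x_1 = 3.5173 - 0.1*14.0692 = 2.1104
  y_1 = -1.6085 - 0.1*-19.302 = 0.3217
Step 2: grad_x = 2*2*2.1104 = 8.4415, grad_y = 2*6*0.3217 = 3.8604
  x_2 = 2.1104 - 0.1*8.4415 = 1.2662
  y_2 = 0.3217 - 0.1*3.8604 = -0.0643
f(1.2662, -0.0643) = 2*1.2662^2 + 6*(-0.0643)^2 = 3.2315


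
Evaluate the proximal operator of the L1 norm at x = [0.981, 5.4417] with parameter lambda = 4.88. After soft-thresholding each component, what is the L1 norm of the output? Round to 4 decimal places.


Soft-thresholding with lambda = 4.88:
prox(0.981) = sign(0.981)*max(|0.981| - 4.88, 0) = 0.0
prox(5.4417) = sign(5.4417)*max(|5.4417| - 4.88, 0) = 0.5617
prox(x) = [0.0, 0.5617]
||prox(x)||_1 = 0.0 + 0.5617 = 0.5617


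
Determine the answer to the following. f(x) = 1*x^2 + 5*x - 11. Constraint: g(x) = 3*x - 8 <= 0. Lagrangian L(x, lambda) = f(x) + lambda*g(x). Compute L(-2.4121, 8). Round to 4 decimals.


Step 1: Evaluate f(x).
f(-2.4121) = 1*(-2.4121)^2 + 5*(-2.4121) - 11 = -17.2423
Step 2: Evaluate g(x).
g(-2.4121) = 3*-2.4121 - 8 = -15.2363
Step 3: Compute Lagrangian.
L = -17.2423 + 8*-15.2363 = -139.1327


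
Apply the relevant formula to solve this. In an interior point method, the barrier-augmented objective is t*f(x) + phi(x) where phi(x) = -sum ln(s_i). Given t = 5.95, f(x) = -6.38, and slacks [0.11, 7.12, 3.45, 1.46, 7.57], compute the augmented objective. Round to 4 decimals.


Step 1: Compute log-barrier.
ln values: [-2.2073, 1.9629, 1.2384, 0.3784, 2.0242]
phi = -(-2.2073 + 1.9629 + 1.2384 + 0.3784 + 2.0242) = -3.3966
Step 2: Compute augmented objective.
t*f(x) = 5.95*-6.38 = -37.961
Total = -37.961 - 3.3966 = -41.3576


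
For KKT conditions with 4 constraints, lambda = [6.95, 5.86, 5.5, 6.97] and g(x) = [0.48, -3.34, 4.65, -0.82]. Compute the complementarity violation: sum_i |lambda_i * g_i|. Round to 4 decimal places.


KKT complementary slackness check:
lambda_1 * g_1 = 6.95 * 0.48 = 3.336
lambda_2 * g_2 = 5.86 * -3.34 = -19.5724
lambda_3 * g_3 = 5.5 * 4.65 = 25.575
lambda_4 * g_4 = 6.97 * -0.82 = -5.7154
Total violation = 3.336 + 19.5724 + 25.575 + 5.7154 = 54.1988


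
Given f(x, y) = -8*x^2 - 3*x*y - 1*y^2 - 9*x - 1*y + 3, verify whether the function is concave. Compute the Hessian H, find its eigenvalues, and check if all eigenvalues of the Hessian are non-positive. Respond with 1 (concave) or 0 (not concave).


The Hessian of f(x,y) = -8*x^2 - 3*x*y - 1*y^2 - 9*x - 1*y + 3 is:
H = [[-16, -3], [-3, -2]]
Trace = -16 - 2 = -18
Determinant = -16*-2 - (-3)^2 = 23
Discriminant = (-18)^2 - 4*23 = 232.0
Eigenvalues: lambda_1 = -16.6158, lambda_2 = -1.3842
The function is concave.

1


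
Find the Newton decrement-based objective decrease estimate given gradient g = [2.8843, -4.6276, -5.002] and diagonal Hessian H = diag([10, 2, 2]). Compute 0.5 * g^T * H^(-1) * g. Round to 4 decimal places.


Step 1: H is diagonal, so H^(-1) * g = [0.2884, -2.3138, -2.501].
Step 2: g^T H^(-1) g = sum_i g_i^2 / H_ii
  = (2.8843)^2/10 + (-4.6276)^2/2 + (-5.002)^2/2
  = 0.8319 + 10.7073 + 12.51 = 24.0493
Step 3: Objective decrease = 0.5 * g^T H^(-1) g = 12.0246


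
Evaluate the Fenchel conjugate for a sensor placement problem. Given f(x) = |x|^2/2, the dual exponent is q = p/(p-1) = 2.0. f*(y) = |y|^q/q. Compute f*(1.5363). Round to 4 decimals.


The conjugate exponent q satisfies 1/p + 1/q = 1.
p = 2, so q = 2/(2 - 1) = 2.0
|y|^q = 1.5363^2.0 = 2.3602
f*(1.5363) = 2.3602 / 2.0 = 1.1801


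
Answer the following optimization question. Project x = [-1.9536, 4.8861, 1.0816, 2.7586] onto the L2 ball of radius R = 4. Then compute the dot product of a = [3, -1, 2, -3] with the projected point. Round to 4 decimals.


Step 1: Compute ||x|| (intermediates to 6 decimals).
||x|| = sqrt((-1.9536)^2 + 4.8861^2 + 1.0816^2 + 2.7586^2) = 6.039061
Step 2: Project.
Since ||x|| > R, scale = R/||x|| = 4/6.039061 = 0.662355, proj(x) = scale * x
proj(x) = [-1.293977, 3.236333, 0.716403, 1.827173]
Step 3: Dot product.
a^T * proj(x) = 3*(-1.293977) - 1*3.236333 + 2*0.716403 - 3*1.827173 = -11.167


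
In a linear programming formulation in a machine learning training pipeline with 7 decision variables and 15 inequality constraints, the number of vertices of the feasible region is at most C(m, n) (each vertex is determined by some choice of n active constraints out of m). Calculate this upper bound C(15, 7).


Each vertex corresponds to some choice of n active constraints out of m, so the number of vertices is at most C(m, n) = m! / (n!(m-n)!).
m = 15, n = 7
Numerator: 15 * 14 * 13 * 12 * 11 * 10 * 9
Denominator: 7! = 5040
C(15, 7) = 6435


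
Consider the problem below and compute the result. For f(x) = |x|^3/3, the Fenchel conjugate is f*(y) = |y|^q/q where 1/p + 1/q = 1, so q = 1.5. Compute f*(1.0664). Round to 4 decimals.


The conjugate exponent q satisfies 1/p + 1/q = 1.
p = 3, so q = 3/(3 - 1) = 1.5
|y|^q = 1.0664^1.5 = 1.1012
f*(1.0664) = 1.1012 / 1.5 = 0.7342


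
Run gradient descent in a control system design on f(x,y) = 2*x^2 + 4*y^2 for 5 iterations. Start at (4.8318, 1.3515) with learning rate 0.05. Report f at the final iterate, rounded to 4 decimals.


Gradient descent on f(x,y) = 2*x^2 + 4*y^2.
Starting point: (4.8318, 1.3515), alpha = 0.05
Step 1: grad_x = 2*2*4.8318 = 19.3272, grad_y = 2*4*1.3515 = 10.812
  x_1 = 4.8318 - 0.05*19.3272 = 3.8654
  y_1 = 1.3515 - 0.05*10.812 = 0.8109
Step 2: grad_x = 2*2*3.8654 = 15.4618, grad_y = 2*4*0.8109 = 6.4872
  x_2 = 3.8654 - 0.05*15.4618 = 3.0924
  y_2 = 0.8109 - 0.05*6.4872 = 0.4865
Step 3: grad_x = 2*2*3.0924 = 12.3694, grad_y = 2*4*0.4865 = 3.8923
  x_3 = 3.0924 - 0.05*12.3694 = 2.4739
  y_3 = 0.4865 - 0.05*3.8923 = 0.2919
Step 4: grad_x = 2*2*2.4739 = 9.8955, grad_y = 2*4*0.2919 = 2.3354
  x_4 = 2.4739 - 0.05*9.8955 = 1.9791
  y_4 = 0.2919 - 0.05*2.3354 = 0.1752
Step 5: grad_x = 2*2*1.9791 = 7.9164, grad_y = 2*4*0.1752 = 1.4012
  x_5 = 1.9791 - 0.05*7.9164 = 1.5833
  y_5 = 0.1752 - 0.05*1.4012 = 0.1051
f(1.5833, 0.1051) = 2*1.5833^2 + 4*0.1051^2 = 5.0578


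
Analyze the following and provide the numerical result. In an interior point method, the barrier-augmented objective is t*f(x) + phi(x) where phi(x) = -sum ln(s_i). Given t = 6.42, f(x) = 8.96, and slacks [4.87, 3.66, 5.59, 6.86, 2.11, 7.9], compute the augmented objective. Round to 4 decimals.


Step 1: Compute log-barrier.
ln values: [1.5831, 1.2975, 1.721, 1.9257, 0.7467, 2.0669]
phi = -(1.5831 + 1.2975 + 1.721 + 1.9257 + 0.7467 + 2.0669) = -9.3408
Step 2: Compute augmented objective.
t*f(x) = 6.42*8.96 = 57.5232
Total = 57.5232 - 9.3408 = 48.1824


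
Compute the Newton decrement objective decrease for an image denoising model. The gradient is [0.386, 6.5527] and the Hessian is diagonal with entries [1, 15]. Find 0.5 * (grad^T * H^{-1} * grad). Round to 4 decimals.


Step 1: H is diagonal, so H^(-1) * g = [0.386, 0.4368].
Step 2: g^T H^(-1) g = sum_i g_i^2 / H_ii
  = (0.386)^2/1 + (6.5527)^2/15
  = 0.149 + 2.8625 = 3.0115
Step 3: Objective decrease = 0.5 * g^T H^(-1) g = 1.5058


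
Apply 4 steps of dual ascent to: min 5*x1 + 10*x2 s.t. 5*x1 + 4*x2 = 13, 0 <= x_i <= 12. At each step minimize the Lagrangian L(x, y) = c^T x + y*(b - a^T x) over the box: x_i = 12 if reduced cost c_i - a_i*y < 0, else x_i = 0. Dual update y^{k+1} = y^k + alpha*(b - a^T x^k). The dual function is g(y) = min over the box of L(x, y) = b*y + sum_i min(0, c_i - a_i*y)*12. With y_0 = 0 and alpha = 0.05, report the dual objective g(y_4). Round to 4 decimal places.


Dual ascent for LP: min 5*x1 + 10*x2, 5*x1 + 4*x2 = 13, 0 <= x_i <= 12
Step 1: y^k = 0.0, reduced costs: (5.0, 10.0)
  x^k = (0.0, 0.0), subgradient = b - a^T x = 13.0
  y^{k+1} = 0.0 + 0.05*13.0 = 0.65
Step 2: y^k = 0.65, reduced costs: (1.75, 7.4)
  x^k = (0.0, 0.0), subgradient = b - a^T x = 13.0
  y^{k+1} = 0.65 + 0.05*13.0 = 1.3
Step 3: y^k = 1.3, reduced costs: (-1.5, 4.8)
  x^k = (12.0, 0.0), subgradient = b - a^T x = -47.0
  y^{k+1} = 1.3 + 0.05*-47.0 = -1.05
Step 4: y^k = -1.05, reduced costs: (10.25, 14.2)
  x^k = (0.0, 0.0), subgradient = b - a^T x = 13.0
  y^{k+1} = -1.05 + 0.05*13.0 = -0.4
Dual objective at y_4 = -0.4: reduced costs (7.0, 11.6), box minimizer x = (0.0, 0.0)
g(y_4) = b*y + (c1 - a1*y)*x1 + (c2 - a2*y)*x2 = 13*(-0.4) + 7.0*0.0 + 11.6*0.0 = -5.2 + 0.0 + 0.0 = -5.2


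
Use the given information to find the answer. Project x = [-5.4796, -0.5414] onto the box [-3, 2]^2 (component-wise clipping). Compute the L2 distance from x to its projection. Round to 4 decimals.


Project each component onto [-3, 2].
clip(-5.4796) = -3.0, clip(-0.5414) = -0.5414
Projection = [-3.0, -0.5414]
Squared diffs: [6.1484, 0.0]
Distance = sqrt(6.1484) = 2.4796


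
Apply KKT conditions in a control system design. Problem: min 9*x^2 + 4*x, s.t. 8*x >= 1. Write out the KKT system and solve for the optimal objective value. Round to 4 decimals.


Step 1: Try lambda = 0 (constraint inactive).
x_unc = -4/(2*9) = -0.2222
Check: 8*-0.2222 = -1.7776 < 1 -- violated!
Step 2: Constraint must be active: 8*x = 1
x* = 1/8 = 0.125
lambda = (2*9*0.125 + 4)/8 = 0.7813
Step 3: Compute optimal value.
f(x*) = 9*0.125^2 + 4*0.125 = 0.6406


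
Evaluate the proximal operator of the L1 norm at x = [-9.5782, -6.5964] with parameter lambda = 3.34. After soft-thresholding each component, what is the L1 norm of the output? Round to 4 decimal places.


Soft-thresholding with lambda = 3.34:
prox(-9.5782) = sign(-9.5782)*max(|-9.5782| - 3.34, 0) = -6.2382
prox(-6.5964) = sign(-6.5964)*max(|-6.5964| - 3.34, 0) = -3.2564
prox(x) = [-6.2382, -3.2564]
||prox(x)||_1 = 6.2382 + 3.2564 = 9.4946


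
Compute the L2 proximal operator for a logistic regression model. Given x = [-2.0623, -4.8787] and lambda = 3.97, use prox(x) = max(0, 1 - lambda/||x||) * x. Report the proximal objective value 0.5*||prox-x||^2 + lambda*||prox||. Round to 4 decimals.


Step 1: Compute ||x||.
||x|| = 5.2967
Step 2: Compute scaling factor.
scale = max(0, 1 - 3.97/5.2967) = 0.2505
Step 3: prox(x) = [-0.5166, -1.222]
||prox(x)|| = 1.3267
Step 4: Proximal objective.
0.5*||prox-x||^2 = 7.8805
lambda*||prox|| = 5.267
Total = 13.1474


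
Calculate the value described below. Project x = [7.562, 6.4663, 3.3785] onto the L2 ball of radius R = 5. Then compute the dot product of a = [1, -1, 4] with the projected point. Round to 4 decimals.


Step 1: Compute ||x|| (intermediates to 6 decimals).
||x|| = sqrt(7.562^2 + 6.4663^2 + 3.3785^2) = 10.507671
Step 2: Project.
Since ||x|| > R, scale = R/||x|| = 5/10.507671 = 0.475843, proj(x) = scale * x
proj(x) = [3.598325, 3.076944, 1.607636]
Step 3: Dot product.
a^T * proj(x) = 1*3.598325 - 1*3.076944 + 4*1.607636 = 6.9519


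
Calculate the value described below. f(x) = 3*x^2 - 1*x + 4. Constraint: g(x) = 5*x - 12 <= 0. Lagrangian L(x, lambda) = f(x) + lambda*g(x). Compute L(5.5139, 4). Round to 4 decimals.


Step 1: Evaluate f(x).
f(5.5139) = 3*5.5139^2 - 1*5.5139 + 4 = 89.6954
Step 2: Evaluate g(x).
g(5.5139) = 5*5.5139 - 12 = 15.5695
Step 3: Compute Lagrangian.
L = 89.6954 + 4*15.5695 = 151.9734


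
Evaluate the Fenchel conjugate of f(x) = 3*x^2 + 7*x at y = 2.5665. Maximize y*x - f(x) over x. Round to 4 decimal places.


f*(y) = sup_x {y*x - a*x^2 - b*x} = sup_x {(y-b)*x - a*x^2}
FOC: (y - b) - 2a*x = 0 => x* = (y - b)/(2a)
x* = (2.5665 - 7)/(2*3) = -0.7389
f*(2.5665) = (y-b)^2/(4a) = (2.5665 - 7)^2/(4*3)
= 19.6559/12 = 1.638
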